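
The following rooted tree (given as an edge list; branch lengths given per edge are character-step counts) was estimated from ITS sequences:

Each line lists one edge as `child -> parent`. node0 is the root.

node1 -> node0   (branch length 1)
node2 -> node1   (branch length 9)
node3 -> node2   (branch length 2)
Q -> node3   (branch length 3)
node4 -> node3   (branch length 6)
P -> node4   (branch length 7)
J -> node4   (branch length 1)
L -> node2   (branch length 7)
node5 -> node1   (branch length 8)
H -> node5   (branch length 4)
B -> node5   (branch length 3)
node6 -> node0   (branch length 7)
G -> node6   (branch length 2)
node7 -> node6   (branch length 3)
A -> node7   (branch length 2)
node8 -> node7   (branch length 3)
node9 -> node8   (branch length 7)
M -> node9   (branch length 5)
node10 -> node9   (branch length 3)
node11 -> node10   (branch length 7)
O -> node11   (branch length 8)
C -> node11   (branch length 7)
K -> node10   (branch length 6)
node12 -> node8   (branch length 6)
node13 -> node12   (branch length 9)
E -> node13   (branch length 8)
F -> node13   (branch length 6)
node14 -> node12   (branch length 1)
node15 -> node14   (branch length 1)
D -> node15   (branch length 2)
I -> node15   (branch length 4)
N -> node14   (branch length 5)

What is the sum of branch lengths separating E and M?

35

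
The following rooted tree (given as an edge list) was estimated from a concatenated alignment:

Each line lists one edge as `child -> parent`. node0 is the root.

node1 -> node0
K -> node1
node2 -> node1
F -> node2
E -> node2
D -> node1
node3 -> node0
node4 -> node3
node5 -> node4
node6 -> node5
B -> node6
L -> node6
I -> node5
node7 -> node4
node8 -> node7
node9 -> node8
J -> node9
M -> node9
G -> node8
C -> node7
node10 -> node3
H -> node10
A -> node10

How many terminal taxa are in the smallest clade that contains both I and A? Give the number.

9

The MRCA of I and A is the node subtending ((((B,L),I),(((J,M),G),C)),(H,A)).
That clade contains 9 terminal taxa: A, B, C, G, H, I, J, L, M.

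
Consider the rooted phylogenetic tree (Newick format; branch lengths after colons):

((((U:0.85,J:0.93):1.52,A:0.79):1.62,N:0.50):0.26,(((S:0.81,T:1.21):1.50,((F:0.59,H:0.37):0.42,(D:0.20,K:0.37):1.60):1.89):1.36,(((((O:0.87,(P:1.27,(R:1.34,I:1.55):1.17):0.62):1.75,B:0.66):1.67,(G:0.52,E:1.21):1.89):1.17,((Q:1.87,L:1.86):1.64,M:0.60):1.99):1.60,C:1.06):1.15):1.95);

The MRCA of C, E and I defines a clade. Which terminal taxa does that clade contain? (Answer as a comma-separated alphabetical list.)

B, C, E, G, I, L, M, O, P, Q, R

Tracing C: it sits inside (((((O,(P,(R,I))),B),(G,E)),((Q,L),M)),C).
Tracing E: it sits inside (G,E).
Tracing I: it sits inside (R,I).
The smallest clade enclosing all 3 is (((((O,(P,(R,I))),B),(G,E)),((Q,L),M)),C); the answer is its 11 terminal taxa in alphabetical order.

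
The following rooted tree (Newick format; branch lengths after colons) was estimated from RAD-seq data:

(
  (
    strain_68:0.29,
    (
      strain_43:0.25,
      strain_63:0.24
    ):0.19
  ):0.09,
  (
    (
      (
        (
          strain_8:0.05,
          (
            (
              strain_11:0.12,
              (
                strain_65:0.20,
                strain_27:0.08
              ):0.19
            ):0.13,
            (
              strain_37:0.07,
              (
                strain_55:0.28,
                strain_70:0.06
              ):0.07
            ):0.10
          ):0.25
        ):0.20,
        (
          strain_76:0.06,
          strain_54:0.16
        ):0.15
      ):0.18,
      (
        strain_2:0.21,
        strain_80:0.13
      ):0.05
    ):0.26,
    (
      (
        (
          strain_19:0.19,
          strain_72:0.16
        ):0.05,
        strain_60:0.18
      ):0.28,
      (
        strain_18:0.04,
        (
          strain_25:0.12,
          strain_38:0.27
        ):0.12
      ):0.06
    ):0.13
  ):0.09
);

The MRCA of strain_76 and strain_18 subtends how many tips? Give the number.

17

The MRCA of strain_76 and strain_18 is the node subtending ((((strain_8,((strain_11,(strain_65,strain_27)),(strain_37,(strain_55,strain_70)))),(strain_76,strain_54)),(strain_2,strain_80)),(((strain_19,strain_72),strain_60),(strain_18,(strain_25,strain_38)))).
That clade contains 17 terminal taxa: strain_11, strain_18, strain_19, strain_2, strain_25, strain_27, strain_37, strain_38, strain_54, strain_55, strain_60, strain_65, strain_70, strain_72, strain_76, strain_8, strain_80.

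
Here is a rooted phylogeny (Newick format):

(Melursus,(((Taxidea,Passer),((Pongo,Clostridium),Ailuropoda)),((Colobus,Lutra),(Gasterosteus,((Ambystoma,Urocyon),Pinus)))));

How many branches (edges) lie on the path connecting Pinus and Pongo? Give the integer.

8

The MRCA of Pinus and Pongo is the node subtending (((Taxidea,Passer),((Pongo,Clostridium),Ailuropoda)),((Colobus,Lutra),(Gasterosteus,((Ambystoma,Urocyon),Pinus)))).
From Pinus up to that node: 4 branches. From Pongo up to the same node: 4 branches. Total: 4 + 4 = 8.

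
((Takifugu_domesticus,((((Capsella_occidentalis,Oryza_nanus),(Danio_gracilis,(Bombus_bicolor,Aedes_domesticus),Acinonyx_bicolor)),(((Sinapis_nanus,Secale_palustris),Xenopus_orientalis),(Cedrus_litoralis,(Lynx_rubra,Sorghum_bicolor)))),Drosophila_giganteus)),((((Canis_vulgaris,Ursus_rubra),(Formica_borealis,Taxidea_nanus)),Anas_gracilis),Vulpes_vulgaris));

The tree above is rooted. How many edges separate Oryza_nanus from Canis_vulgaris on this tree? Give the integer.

The MRCA of Oryza_nanus and Canis_vulgaris is the root of the tree.
From Oryza_nanus up to that node: 6 branches. From Canis_vulgaris up to the same node: 5 branches. Total: 6 + 5 = 11.

11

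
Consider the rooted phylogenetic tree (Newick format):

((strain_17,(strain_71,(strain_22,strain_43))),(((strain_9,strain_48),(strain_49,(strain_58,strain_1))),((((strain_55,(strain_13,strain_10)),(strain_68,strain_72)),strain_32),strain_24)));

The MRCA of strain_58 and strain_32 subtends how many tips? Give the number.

The MRCA of strain_58 and strain_32 is the node subtending (((strain_9,strain_48),(strain_49,(strain_58,strain_1))),((((strain_55,(strain_13,strain_10)),(strain_68,strain_72)),strain_32),strain_24)).
That clade contains 12 terminal taxa: strain_1, strain_10, strain_13, strain_24, strain_32, strain_48, strain_49, strain_55, strain_58, strain_68, strain_72, strain_9.

12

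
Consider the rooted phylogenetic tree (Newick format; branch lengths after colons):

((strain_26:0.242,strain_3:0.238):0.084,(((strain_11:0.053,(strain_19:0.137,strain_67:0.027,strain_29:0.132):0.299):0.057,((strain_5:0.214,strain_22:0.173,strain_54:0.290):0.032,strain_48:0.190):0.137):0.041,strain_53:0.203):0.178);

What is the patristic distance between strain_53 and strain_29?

The path runs strain_53 → … → MRCA → … → strain_29; the MRCA is the node subtending (((strain_11,(strain_19,strain_67,strain_29)),((strain_5,strain_22,strain_54),strain_48)),strain_53).
Branch lengths along that path: 0.203 + 0.041 + 0.057 + 0.299 + 0.132 = 0.732.

0.732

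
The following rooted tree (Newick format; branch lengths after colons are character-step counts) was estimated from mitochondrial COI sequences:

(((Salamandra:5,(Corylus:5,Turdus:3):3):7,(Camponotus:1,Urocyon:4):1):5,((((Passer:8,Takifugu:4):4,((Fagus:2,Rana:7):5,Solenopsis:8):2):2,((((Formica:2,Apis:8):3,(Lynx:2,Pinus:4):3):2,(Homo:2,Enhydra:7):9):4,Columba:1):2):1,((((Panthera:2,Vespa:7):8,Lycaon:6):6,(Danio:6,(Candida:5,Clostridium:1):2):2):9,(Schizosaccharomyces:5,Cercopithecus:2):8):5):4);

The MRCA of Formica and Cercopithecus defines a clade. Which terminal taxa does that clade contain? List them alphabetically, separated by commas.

Apis, Candida, Cercopithecus, Clostridium, Columba, Danio, Enhydra, Fagus, Formica, Homo, Lycaon, Lynx, Panthera, Passer, Pinus, Rana, Schizosaccharomyces, Solenopsis, Takifugu, Vespa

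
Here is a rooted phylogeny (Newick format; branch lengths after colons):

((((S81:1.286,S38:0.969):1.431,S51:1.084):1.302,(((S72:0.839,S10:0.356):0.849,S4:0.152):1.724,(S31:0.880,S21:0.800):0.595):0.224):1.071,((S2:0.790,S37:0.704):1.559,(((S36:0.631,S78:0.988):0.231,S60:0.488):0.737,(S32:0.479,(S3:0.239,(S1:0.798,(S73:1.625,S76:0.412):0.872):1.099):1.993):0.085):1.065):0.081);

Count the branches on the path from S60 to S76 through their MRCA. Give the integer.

The MRCA of S60 and S76 is the node subtending (((S36,S78),S60),(S32,(S3,(S1,(S73,S76))))).
From S60 up to that node: 2 branches. From S76 up to the same node: 5 branches. Total: 2 + 5 = 7.

7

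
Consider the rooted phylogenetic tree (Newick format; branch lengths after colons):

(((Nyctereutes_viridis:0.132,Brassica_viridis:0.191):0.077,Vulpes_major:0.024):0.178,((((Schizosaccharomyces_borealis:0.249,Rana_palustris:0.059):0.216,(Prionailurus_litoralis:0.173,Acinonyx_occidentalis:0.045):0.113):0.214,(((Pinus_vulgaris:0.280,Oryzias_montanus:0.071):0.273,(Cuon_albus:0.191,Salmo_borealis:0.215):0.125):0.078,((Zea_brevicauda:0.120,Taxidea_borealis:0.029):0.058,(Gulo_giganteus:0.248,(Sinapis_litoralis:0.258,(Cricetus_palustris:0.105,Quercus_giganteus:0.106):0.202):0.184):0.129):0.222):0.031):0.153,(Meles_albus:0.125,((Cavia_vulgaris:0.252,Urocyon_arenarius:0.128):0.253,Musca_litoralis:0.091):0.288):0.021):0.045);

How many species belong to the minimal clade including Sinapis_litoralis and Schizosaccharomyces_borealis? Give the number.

The MRCA of Sinapis_litoralis and Schizosaccharomyces_borealis is the node subtending (((Schizosaccharomyces_borealis,Rana_palustris),(Prionailurus_litoralis,Acinonyx_occidentalis)),(((Pinus_vulgaris,Oryzias_montanus),(Cuon_albus,Salmo_borealis)),((Zea_brevicauda,Taxidea_borealis),(Gulo_giganteus,(Sinapis_litoralis,(Cricetus_palustris,Quercus_giganteus)))))).
That clade contains 14 terminal taxa: Acinonyx_occidentalis, Cricetus_palustris, Cuon_albus, Gulo_giganteus, Oryzias_montanus, Pinus_vulgaris, Prionailurus_litoralis, Quercus_giganteus, Rana_palustris, Salmo_borealis, Schizosaccharomyces_borealis, Sinapis_litoralis, Taxidea_borealis, Zea_brevicauda.

14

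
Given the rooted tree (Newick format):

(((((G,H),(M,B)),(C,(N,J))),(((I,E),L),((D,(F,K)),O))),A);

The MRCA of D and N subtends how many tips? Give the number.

14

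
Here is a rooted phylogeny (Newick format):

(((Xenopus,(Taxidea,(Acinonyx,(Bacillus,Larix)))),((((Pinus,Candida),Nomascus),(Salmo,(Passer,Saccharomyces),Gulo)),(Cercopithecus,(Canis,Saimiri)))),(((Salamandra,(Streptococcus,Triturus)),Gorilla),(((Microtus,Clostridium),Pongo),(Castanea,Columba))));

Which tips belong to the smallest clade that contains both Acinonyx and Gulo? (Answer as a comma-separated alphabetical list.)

Tracing Acinonyx: it sits inside (Acinonyx,(Bacillus,Larix)).
Tracing Gulo: it sits inside (Salmo,(Passer,Saccharomyces),Gulo).
The smallest clade enclosing both is ((Xenopus,(Taxidea,(Acinonyx,(Bacillus,Larix)))),((((Pinus,Candida),Nomascus),(Salmo,(Passer,Saccharomyces),Gulo)),(Cercopithecus,(Canis,Saimiri)))); the answer is its 15 terminal taxa in alphabetical order.

Acinonyx, Bacillus, Candida, Canis, Cercopithecus, Gulo, Larix, Nomascus, Passer, Pinus, Saccharomyces, Saimiri, Salmo, Taxidea, Xenopus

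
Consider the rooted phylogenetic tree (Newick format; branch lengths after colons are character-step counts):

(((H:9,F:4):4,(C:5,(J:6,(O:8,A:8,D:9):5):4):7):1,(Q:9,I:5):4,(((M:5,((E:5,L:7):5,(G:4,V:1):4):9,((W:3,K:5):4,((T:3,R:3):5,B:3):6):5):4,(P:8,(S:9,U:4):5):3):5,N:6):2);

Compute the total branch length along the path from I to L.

41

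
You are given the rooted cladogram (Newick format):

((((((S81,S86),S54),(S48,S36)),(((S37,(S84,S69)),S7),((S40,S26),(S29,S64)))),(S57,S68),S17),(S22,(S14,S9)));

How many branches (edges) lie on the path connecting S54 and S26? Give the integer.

7

The MRCA of S54 and S26 is the node subtending ((((S81,S86),S54),(S48,S36)),(((S37,(S84,S69)),S7),((S40,S26),(S29,S64)))).
From S54 up to that node: 3 branches. From S26 up to the same node: 4 branches. Total: 3 + 4 = 7.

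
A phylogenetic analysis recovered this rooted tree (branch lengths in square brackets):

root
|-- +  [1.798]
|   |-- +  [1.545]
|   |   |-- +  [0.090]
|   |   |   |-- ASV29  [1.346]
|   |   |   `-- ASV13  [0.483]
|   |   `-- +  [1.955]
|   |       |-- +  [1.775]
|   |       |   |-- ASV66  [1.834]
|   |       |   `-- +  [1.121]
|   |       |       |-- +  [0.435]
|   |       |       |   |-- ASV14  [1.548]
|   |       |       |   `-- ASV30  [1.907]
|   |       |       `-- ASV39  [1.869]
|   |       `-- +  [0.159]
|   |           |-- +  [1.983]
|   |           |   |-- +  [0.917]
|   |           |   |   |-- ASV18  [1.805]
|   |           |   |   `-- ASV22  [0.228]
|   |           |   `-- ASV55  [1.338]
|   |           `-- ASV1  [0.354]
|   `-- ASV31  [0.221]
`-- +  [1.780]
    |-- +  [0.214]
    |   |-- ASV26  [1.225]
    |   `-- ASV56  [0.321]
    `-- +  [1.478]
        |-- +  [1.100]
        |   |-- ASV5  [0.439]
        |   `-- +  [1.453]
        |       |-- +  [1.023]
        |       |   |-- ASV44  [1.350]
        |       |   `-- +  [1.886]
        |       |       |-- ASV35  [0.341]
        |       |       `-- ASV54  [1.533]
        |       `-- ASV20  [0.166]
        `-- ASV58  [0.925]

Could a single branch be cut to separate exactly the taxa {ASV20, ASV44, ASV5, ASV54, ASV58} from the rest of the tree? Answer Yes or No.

The MRCA of the listed taxa subtends ((ASV5,((ASV44,(ASV35,ASV54)),ASV20)),ASV58).
That clade also contains ASV35, which is not in the proposed group, so the group is not monophyletic.

No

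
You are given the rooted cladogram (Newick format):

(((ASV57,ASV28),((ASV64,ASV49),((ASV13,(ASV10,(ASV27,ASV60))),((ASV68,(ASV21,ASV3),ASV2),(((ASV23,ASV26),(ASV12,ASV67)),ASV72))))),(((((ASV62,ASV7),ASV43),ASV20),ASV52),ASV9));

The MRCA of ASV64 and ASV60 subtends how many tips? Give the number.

15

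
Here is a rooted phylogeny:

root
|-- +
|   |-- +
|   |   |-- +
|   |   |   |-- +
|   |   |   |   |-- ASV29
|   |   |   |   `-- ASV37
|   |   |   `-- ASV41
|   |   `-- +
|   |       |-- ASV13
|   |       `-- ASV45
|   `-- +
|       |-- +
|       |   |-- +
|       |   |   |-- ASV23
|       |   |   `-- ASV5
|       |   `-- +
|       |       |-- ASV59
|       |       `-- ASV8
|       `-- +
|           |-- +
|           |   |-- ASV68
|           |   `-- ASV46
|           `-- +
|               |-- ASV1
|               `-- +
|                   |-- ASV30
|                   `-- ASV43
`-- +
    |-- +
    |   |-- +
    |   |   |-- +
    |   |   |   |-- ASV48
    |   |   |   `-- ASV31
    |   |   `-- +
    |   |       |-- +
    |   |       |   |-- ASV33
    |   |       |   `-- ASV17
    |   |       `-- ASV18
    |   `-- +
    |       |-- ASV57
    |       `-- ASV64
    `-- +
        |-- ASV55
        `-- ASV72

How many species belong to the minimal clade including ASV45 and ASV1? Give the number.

The MRCA of ASV45 and ASV1 is the node subtending ((((ASV29,ASV37),ASV41),(ASV13,ASV45)),(((ASV23,ASV5),(ASV59,ASV8)),((ASV68,ASV46),(ASV1,(ASV30,ASV43))))).
That clade contains 14 terminal taxa: ASV1, ASV13, ASV23, ASV29, ASV30, ASV37, ASV41, ASV43, ASV45, ASV46, ASV5, ASV59, ASV68, ASV8.

14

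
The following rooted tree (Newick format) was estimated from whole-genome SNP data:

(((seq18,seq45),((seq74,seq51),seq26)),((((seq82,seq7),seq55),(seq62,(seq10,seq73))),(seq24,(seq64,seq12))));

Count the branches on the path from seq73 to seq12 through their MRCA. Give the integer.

7

The MRCA of seq73 and seq12 is the node subtending ((((seq82,seq7),seq55),(seq62,(seq10,seq73))),(seq24,(seq64,seq12))).
From seq73 up to that node: 4 branches. From seq12 up to the same node: 3 branches. Total: 4 + 3 = 7.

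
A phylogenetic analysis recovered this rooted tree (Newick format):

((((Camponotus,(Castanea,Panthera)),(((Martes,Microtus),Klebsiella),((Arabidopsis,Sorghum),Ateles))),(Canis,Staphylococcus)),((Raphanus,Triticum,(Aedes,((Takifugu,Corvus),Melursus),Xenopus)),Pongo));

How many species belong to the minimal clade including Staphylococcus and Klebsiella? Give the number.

11

The MRCA of Staphylococcus and Klebsiella is the node subtending (((Camponotus,(Castanea,Panthera)),(((Martes,Microtus),Klebsiella),((Arabidopsis,Sorghum),Ateles))),(Canis,Staphylococcus)).
That clade contains 11 terminal taxa: Arabidopsis, Ateles, Camponotus, Canis, Castanea, Klebsiella, Martes, Microtus, Panthera, Sorghum, Staphylococcus.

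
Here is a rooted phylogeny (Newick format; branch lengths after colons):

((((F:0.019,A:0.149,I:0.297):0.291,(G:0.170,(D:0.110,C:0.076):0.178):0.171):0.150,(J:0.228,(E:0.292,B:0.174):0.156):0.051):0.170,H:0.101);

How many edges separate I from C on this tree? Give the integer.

5

The MRCA of I and C is the node subtending ((F,A,I),(G,(D,C))).
From I up to that node: 2 branches. From C up to the same node: 3 branches. Total: 2 + 3 = 5.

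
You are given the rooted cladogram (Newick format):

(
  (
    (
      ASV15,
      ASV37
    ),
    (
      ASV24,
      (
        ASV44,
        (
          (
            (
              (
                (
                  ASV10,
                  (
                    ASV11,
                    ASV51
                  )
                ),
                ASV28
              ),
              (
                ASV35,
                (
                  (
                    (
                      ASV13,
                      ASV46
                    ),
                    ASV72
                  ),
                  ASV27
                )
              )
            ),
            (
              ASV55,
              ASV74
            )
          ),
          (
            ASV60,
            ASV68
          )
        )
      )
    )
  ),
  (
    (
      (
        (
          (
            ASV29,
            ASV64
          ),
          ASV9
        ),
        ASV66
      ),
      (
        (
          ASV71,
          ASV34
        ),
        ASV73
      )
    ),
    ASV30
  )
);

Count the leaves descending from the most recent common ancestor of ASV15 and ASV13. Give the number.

17

The MRCA of ASV15 and ASV13 is the node subtending ((ASV15,ASV37),(ASV24,(ASV44,(((((ASV10,(ASV11,ASV51)),ASV28),(ASV35,(((ASV13,ASV46),ASV72),ASV27))),(ASV55,ASV74)),(ASV60,ASV68))))).
That clade contains 17 terminal taxa: ASV10, ASV11, ASV13, ASV15, ASV24, ASV27, ASV28, ASV35, ASV37, ASV44, ASV46, ASV51, ASV55, ASV60, ASV68, ASV72, ASV74.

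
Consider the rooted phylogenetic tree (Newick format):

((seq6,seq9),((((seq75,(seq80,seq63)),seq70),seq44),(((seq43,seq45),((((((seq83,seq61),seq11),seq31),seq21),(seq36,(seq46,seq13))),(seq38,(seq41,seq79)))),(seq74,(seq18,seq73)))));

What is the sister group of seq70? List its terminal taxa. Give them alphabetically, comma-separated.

seq63, seq75, seq80

seq70 attaches to the tree at the node subtending ((seq75,(seq80,seq63)),seq70).
The other lineage descending from that same node — the sister group — is (seq75,(seq80,seq63)); its 3 tips in alphabetical order are the answer.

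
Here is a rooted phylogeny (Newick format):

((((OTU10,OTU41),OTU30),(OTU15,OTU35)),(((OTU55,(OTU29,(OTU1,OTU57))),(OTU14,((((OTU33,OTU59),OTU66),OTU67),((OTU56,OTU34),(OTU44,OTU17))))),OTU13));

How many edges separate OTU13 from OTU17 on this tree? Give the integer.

The MRCA of OTU13 and OTU17 is the node subtending (((OTU55,(OTU29,(OTU1,OTU57))),(OTU14,((((OTU33,OTU59),OTU66),OTU67),((OTU56,OTU34),(OTU44,OTU17))))),OTU13).
From OTU13 up to that node: 1 branch. From OTU17 up to the same node: 6 branches. Total: 1 + 6 = 7.

7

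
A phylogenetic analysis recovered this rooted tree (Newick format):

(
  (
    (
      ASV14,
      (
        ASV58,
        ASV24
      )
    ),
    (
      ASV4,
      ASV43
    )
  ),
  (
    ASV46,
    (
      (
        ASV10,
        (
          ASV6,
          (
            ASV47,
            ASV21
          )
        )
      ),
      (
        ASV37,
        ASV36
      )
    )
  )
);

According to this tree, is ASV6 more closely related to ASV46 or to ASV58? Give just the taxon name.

ASV46

The MRCA of ASV6 and ASV46 subtends (ASV46,((ASV10,(ASV6,(ASV47,ASV21))),(ASV37,ASV36))) (7 taxa).
The MRCA of ASV6 and ASV58 is the root, subtending the entire tree (12 taxa).
The first is nested inside the second, so ASV6 shares a more recent common ancestor with ASV46.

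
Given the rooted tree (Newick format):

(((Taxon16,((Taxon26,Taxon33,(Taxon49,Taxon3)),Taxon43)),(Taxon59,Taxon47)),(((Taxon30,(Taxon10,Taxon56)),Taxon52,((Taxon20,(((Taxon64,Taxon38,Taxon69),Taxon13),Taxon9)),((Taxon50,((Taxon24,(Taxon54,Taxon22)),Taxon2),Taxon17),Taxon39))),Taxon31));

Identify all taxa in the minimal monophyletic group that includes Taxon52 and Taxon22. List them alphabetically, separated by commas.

Taxon10, Taxon13, Taxon17, Taxon2, Taxon20, Taxon22, Taxon24, Taxon30, Taxon38, Taxon39, Taxon50, Taxon52, Taxon54, Taxon56, Taxon64, Taxon69, Taxon9

Tracing Taxon52: it sits inside ((Taxon30,(Taxon10,Taxon56)),Taxon52,((Taxon20,(((Taxon64,Taxon38,Taxon69),Taxon13),Taxon9)),((Taxon50,((Taxon24,(Taxon54,Taxon22)),Taxon2),Taxon17),Taxon39))).
Tracing Taxon22: it sits inside (Taxon54,Taxon22).
The smallest clade enclosing both is ((Taxon30,(Taxon10,Taxon56)),Taxon52,((Taxon20,(((Taxon64,Taxon38,Taxon69),Taxon13),Taxon9)),((Taxon50,((Taxon24,(Taxon54,Taxon22)),Taxon2),Taxon17),Taxon39))); the answer is its 17 terminal taxa in alphabetical order.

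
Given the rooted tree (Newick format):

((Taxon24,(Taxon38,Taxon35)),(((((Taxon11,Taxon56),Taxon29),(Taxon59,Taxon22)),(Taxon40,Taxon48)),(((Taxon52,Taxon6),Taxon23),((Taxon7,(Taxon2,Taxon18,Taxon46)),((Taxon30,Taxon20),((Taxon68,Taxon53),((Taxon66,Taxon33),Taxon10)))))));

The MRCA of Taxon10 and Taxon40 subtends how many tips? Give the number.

21

The MRCA of Taxon10 and Taxon40 is the node subtending (((((Taxon11,Taxon56),Taxon29),(Taxon59,Taxon22)),(Taxon40,Taxon48)),(((Taxon52,Taxon6),Taxon23),((Taxon7,(Taxon2,Taxon18,Taxon46)),((Taxon30,Taxon20),((Taxon68,Taxon53),((Taxon66,Taxon33),Taxon10)))))).
That clade contains 21 terminal taxa: Taxon10, Taxon11, Taxon18, Taxon2, Taxon20, Taxon22, Taxon23, Taxon29, Taxon30, Taxon33, Taxon40, Taxon46, Taxon48, Taxon52, Taxon53, Taxon56, Taxon59, Taxon6, Taxon66, Taxon68, Taxon7.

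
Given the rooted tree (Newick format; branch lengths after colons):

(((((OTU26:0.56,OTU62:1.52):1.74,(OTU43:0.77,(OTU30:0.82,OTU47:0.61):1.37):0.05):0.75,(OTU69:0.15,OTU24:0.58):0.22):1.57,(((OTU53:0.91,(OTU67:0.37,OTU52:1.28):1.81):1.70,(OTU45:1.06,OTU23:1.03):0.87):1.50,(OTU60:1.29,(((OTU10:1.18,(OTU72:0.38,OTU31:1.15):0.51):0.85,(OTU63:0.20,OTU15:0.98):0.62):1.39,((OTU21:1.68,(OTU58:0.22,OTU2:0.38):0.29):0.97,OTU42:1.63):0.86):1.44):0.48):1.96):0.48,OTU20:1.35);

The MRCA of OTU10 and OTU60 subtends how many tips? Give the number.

10

The MRCA of OTU10 and OTU60 is the node subtending (OTU60,(((OTU10,(OTU72,OTU31)),(OTU63,OTU15)),((OTU21,(OTU58,OTU2)),OTU42))).
That clade contains 10 terminal taxa: OTU10, OTU15, OTU2, OTU21, OTU31, OTU42, OTU58, OTU60, OTU63, OTU72.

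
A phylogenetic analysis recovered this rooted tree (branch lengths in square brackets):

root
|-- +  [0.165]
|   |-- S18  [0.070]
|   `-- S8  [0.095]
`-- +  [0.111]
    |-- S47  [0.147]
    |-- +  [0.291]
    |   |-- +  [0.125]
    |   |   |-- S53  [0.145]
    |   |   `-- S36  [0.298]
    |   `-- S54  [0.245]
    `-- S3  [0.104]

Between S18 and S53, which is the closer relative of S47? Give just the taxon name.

The MRCA of S47 and S53 subtends (S47,((S53,S36),S54),S3) (5 taxa).
The MRCA of S47 and S18 is the root, subtending the entire tree (7 taxa).
The first is nested inside the second, so S47 shares a more recent common ancestor with S53.

S53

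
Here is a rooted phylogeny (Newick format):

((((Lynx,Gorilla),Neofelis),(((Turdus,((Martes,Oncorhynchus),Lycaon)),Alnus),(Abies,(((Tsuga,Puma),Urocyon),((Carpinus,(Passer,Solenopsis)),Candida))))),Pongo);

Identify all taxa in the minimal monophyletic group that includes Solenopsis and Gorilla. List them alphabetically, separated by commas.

Tracing Solenopsis: it sits inside (Passer,Solenopsis).
Tracing Gorilla: it sits inside (Lynx,Gorilla).
The smallest clade enclosing both is (((Lynx,Gorilla),Neofelis),(((Turdus,((Martes,Oncorhynchus),Lycaon)),Alnus),(Abies,(((Tsuga,Puma),Urocyon),((Carpinus,(Passer,Solenopsis)),Candida))))); the answer is its 16 terminal taxa in alphabetical order.

Abies, Alnus, Candida, Carpinus, Gorilla, Lycaon, Lynx, Martes, Neofelis, Oncorhynchus, Passer, Puma, Solenopsis, Tsuga, Turdus, Urocyon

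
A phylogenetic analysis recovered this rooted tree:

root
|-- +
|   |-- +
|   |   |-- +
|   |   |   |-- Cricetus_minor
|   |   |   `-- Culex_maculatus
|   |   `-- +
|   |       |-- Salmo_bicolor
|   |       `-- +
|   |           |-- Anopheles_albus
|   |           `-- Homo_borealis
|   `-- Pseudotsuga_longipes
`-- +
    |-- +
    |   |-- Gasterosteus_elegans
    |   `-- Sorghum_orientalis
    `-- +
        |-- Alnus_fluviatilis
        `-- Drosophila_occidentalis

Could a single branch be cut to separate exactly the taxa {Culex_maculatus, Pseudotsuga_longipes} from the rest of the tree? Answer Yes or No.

No

The MRCA of the listed taxa subtends (((Cricetus_minor,Culex_maculatus),(Salmo_bicolor,(Anopheles_albus,Homo_borealis))),Pseudotsuga_longipes).
That clade also contains Anopheles_albus, Cricetus_minor, Homo_borealis, Salmo_bicolor, which are not in the proposed group, so the group is not monophyletic.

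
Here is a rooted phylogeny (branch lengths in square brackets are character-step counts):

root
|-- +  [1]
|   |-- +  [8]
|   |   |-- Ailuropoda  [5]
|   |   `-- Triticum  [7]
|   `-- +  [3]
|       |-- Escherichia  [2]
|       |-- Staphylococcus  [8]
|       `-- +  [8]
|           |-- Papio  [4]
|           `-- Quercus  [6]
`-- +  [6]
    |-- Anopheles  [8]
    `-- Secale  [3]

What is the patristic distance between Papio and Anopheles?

30

The path runs Papio → … → MRCA → … → Anopheles; the MRCA is the root of the tree.
Branch lengths along that path: 4 + 8 + 3 + 1 + 6 + 8 = 30.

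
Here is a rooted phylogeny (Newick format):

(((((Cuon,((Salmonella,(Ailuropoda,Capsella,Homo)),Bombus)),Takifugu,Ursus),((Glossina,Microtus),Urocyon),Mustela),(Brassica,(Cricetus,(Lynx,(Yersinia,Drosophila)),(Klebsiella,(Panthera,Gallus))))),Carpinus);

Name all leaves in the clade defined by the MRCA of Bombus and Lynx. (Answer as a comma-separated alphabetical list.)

Tracing Bombus: it sits inside ((Salmonella,(Ailuropoda,Capsella,Homo)),Bombus).
Tracing Lynx: it sits inside (Lynx,(Yersinia,Drosophila)).
The smallest clade enclosing both is ((((Cuon,((Salmonella,(Ailuropoda,Capsella,Homo)),Bombus)),Takifugu,Ursus),((Glossina,Microtus),Urocyon),Mustela),(Brassica,(Cricetus,(Lynx,(Yersinia,Drosophila)),(Klebsiella,(Panthera,Gallus))))); the answer is its 20 terminal taxa in alphabetical order.

Ailuropoda, Bombus, Brassica, Capsella, Cricetus, Cuon, Drosophila, Gallus, Glossina, Homo, Klebsiella, Lynx, Microtus, Mustela, Panthera, Salmonella, Takifugu, Urocyon, Ursus, Yersinia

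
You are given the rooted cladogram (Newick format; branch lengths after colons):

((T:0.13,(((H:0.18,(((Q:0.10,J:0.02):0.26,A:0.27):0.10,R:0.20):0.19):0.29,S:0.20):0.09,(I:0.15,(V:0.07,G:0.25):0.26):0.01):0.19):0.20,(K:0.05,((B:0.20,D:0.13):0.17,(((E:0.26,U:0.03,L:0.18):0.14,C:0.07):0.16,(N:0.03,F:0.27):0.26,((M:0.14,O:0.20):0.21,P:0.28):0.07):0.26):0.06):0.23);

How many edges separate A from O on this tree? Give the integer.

The MRCA of A and O is the root of the tree.
From A up to that node: 7 branches. From O up to the same node: 6 branches. Total: 7 + 6 = 13.

13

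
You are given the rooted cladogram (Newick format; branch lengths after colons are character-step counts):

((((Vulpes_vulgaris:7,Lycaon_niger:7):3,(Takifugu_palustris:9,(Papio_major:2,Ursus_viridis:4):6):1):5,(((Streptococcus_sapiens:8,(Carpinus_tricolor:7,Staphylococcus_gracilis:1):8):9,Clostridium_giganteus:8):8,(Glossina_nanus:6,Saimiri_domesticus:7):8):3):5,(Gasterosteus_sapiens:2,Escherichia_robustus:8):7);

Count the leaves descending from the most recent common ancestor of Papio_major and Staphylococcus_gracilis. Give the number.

11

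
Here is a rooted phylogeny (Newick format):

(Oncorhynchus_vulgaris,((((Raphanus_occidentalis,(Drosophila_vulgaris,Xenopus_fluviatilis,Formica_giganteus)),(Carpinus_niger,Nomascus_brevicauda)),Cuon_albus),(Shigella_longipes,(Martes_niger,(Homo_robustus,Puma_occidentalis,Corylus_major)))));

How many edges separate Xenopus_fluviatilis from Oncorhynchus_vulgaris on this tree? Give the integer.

7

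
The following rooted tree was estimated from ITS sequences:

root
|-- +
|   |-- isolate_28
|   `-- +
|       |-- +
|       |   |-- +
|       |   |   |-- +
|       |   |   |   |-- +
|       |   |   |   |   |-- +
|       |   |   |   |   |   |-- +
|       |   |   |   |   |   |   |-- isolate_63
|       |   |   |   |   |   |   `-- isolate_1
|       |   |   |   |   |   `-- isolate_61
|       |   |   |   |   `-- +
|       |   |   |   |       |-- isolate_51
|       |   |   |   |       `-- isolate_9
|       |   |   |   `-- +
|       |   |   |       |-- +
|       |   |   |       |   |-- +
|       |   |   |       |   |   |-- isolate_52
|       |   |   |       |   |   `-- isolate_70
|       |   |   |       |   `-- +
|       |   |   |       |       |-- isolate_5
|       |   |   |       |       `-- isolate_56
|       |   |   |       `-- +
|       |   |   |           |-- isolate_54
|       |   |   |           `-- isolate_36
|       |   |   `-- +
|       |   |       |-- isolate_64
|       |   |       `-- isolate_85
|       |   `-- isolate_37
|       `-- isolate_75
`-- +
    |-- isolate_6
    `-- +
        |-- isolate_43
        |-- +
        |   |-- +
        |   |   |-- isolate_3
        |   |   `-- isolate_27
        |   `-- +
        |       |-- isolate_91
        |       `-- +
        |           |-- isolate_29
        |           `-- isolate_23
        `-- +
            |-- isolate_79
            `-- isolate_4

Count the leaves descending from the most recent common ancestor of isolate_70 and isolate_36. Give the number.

6

The MRCA of isolate_70 and isolate_36 is the node subtending (((isolate_52,isolate_70),(isolate_5,isolate_56)),(isolate_54,isolate_36)).
That clade contains 6 terminal taxa: isolate_36, isolate_5, isolate_52, isolate_54, isolate_56, isolate_70.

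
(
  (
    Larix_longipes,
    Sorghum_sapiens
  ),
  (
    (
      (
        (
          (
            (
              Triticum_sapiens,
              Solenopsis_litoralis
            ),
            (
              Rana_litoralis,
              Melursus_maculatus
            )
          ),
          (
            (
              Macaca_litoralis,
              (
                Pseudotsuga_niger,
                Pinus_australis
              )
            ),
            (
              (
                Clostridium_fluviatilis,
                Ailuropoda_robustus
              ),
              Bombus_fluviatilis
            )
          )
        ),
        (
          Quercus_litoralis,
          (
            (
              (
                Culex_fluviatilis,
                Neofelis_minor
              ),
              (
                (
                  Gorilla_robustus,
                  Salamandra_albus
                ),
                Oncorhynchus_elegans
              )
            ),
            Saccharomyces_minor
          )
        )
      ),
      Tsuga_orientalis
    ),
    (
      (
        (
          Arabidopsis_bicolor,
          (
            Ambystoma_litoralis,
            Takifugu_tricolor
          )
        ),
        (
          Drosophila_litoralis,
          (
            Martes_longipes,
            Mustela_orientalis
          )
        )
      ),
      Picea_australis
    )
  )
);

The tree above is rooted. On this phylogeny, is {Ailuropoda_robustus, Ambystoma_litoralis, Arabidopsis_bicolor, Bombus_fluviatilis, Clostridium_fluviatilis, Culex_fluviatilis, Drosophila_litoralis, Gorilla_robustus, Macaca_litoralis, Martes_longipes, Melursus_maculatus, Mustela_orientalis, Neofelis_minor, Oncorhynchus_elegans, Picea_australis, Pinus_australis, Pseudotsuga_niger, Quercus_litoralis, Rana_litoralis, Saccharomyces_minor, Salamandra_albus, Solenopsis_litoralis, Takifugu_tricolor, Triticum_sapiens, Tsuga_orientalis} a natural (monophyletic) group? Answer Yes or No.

Yes

The most recent common ancestor of these taxa subtends ((((((Triticum_sapiens,Solenopsis_litoralis),(Rana_litoralis,Melursus_maculatus)),((Macaca_litoralis,(Pseudotsuga_niger,Pinus_australis)),((Clostridium_fluviatilis,Ailuropoda_robustus),Bombus_fluviatilis))),(Quercus_litoralis,(((Culex_fluviatilis,Neofelis_minor),((Gorilla_robustus,Salamandra_albus),Oncorhynchus_elegans)),Saccharomyces_minor))),Tsuga_orientalis),(((Arabidopsis_bicolor,(Ambystoma_litoralis,Takifugu_tricolor)),(Drosophila_litoralis,(Martes_longipes,Mustela_orientalis))),Picea_australis)).
That clade has exactly 25 tips — every listed taxon and nothing else — so the group is monophyletic.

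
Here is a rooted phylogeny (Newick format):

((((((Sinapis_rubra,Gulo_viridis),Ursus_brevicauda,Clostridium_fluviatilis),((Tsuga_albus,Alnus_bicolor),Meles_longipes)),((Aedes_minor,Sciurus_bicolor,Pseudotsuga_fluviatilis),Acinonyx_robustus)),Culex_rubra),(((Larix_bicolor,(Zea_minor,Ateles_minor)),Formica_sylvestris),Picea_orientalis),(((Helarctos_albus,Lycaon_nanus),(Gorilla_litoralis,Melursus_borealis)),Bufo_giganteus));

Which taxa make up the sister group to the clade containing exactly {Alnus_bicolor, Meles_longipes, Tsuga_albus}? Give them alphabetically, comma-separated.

Clostridium_fluviatilis, Gulo_viridis, Sinapis_rubra, Ursus_brevicauda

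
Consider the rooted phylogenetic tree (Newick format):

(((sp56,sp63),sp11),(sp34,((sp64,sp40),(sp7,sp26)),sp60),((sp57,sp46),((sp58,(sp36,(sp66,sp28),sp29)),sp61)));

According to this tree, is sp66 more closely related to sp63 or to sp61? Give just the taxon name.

The MRCA of sp66 and sp61 subtends ((sp58,(sp36,(sp66,sp28),sp29)),sp61) (6 taxa).
The MRCA of sp66 and sp63 is the root, subtending the entire tree (17 taxa).
The first is nested inside the second, so sp66 shares a more recent common ancestor with sp61.

sp61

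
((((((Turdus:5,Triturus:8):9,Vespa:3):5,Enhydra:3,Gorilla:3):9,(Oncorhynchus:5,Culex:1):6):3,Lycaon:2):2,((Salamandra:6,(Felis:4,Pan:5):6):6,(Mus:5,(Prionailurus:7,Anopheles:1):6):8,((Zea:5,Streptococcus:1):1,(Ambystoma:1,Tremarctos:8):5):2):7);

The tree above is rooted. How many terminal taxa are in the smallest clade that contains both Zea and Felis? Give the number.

The MRCA of Zea and Felis is the node subtending ((Salamandra,(Felis,Pan)),(Mus,(Prionailurus,Anopheles)),((Zea,Streptococcus),(Ambystoma,Tremarctos))).
That clade contains 10 terminal taxa: Ambystoma, Anopheles, Felis, Mus, Pan, Prionailurus, Salamandra, Streptococcus, Tremarctos, Zea.

10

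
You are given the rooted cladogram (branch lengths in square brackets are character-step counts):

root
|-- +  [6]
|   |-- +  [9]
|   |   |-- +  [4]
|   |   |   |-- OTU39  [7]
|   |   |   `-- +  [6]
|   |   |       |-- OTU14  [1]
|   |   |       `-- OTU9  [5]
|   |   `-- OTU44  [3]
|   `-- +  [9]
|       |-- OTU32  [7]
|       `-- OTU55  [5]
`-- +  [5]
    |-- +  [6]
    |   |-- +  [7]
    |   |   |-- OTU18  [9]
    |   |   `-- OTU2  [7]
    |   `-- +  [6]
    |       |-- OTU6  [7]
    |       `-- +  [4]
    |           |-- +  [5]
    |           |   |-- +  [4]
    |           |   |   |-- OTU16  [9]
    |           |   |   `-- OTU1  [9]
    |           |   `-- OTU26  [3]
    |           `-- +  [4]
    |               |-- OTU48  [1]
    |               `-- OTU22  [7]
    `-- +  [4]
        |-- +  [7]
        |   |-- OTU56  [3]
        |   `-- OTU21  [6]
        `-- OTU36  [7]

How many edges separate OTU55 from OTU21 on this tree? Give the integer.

7

The MRCA of OTU55 and OTU21 is the root of the tree.
From OTU55 up to that node: 3 branches. From OTU21 up to the same node: 4 branches. Total: 3 + 4 = 7.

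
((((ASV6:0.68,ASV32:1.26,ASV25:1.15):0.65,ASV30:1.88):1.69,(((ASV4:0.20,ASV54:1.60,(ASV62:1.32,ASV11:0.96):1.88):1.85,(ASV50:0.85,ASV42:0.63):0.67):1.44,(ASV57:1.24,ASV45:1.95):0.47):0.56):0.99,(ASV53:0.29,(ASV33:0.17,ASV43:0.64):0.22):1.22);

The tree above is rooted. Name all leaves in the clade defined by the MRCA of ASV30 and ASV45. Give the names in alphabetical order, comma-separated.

Tracing ASV30: it sits inside ((ASV6,ASV32,ASV25),ASV30).
Tracing ASV45: it sits inside (ASV57,ASV45).
The smallest clade enclosing both is (((ASV6,ASV32,ASV25),ASV30),(((ASV4,ASV54,(ASV62,ASV11)),(ASV50,ASV42)),(ASV57,ASV45))); the answer is its 12 terminal taxa in alphabetical order.

ASV11, ASV25, ASV30, ASV32, ASV4, ASV42, ASV45, ASV50, ASV54, ASV57, ASV6, ASV62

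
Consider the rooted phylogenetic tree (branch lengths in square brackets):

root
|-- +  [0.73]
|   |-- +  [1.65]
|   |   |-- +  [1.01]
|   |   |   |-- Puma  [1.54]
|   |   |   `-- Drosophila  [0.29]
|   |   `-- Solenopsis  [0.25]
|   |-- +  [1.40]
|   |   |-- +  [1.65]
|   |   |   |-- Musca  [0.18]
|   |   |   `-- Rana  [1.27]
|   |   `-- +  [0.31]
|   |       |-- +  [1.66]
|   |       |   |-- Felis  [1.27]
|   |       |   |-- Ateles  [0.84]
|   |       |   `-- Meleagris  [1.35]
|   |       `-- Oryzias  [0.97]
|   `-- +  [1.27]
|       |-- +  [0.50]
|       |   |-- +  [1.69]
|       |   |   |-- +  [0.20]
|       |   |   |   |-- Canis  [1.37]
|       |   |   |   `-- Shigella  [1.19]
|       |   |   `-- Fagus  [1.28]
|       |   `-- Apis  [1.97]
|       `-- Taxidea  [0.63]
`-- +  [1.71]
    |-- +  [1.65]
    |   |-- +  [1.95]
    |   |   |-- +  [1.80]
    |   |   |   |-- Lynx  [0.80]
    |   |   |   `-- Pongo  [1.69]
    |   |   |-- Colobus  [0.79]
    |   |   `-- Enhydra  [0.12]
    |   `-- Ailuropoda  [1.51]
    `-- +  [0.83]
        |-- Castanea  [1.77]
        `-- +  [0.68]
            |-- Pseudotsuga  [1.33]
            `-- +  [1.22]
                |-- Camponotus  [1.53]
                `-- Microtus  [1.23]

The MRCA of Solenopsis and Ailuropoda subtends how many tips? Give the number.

The MRCA of Solenopsis and Ailuropoda is the root, so the clade is the entire tree.
That clade contains 23 terminal taxa: Ailuropoda, Apis, Ateles, Camponotus, Canis, Castanea, Colobus, Drosophila, Enhydra, Fagus, Felis, Lynx, Meleagris, Microtus, Musca, Oryzias, Pongo, Pseudotsuga, Puma, Rana, Shigella, Solenopsis, Taxidea.

23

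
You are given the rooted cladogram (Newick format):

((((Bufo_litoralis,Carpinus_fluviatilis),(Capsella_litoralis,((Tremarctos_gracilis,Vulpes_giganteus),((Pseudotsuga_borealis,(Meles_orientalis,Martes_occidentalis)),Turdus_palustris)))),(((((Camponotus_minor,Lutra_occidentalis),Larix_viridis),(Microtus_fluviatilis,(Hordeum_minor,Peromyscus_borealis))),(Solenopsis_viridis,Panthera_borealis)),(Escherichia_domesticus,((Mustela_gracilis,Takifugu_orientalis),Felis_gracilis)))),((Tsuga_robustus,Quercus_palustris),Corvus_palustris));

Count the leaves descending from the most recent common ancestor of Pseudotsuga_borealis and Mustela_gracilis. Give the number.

21

The MRCA of Pseudotsuga_borealis and Mustela_gracilis is the node subtending (((Bufo_litoralis,Carpinus_fluviatilis),(Capsella_litoralis,((Tremarctos_gracilis,Vulpes_giganteus),((Pseudotsuga_borealis,(Meles_orientalis,Martes_occidentalis)),Turdus_palustris)))),(((((Camponotus_minor,Lutra_occidentalis),Larix_viridis),(Microtus_fluviatilis,(Hordeum_minor,Peromyscus_borealis))),(Solenopsis_viridis,Panthera_borealis)),(Escherichia_domesticus,((Mustela_gracilis,Takifugu_orientalis),Felis_gracilis)))).
That clade contains 21 terminal taxa: Bufo_litoralis, Camponotus_minor, Capsella_litoralis, Carpinus_fluviatilis, Escherichia_domesticus, Felis_gracilis, Hordeum_minor, Larix_viridis, Lutra_occidentalis, Martes_occidentalis, Meles_orientalis, Microtus_fluviatilis, Mustela_gracilis, Panthera_borealis, Peromyscus_borealis, Pseudotsuga_borealis, Solenopsis_viridis, Takifugu_orientalis, Tremarctos_gracilis, Turdus_palustris, Vulpes_giganteus.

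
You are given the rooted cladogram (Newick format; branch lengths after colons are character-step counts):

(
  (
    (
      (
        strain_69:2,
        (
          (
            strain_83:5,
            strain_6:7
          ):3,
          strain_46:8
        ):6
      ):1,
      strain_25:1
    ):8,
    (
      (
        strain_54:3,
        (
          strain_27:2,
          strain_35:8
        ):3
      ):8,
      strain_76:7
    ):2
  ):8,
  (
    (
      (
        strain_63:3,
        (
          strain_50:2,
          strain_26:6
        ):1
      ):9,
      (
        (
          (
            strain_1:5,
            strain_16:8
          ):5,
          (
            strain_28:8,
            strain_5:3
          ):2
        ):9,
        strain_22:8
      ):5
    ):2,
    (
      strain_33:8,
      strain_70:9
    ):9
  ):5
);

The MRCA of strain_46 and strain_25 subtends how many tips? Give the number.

The MRCA of strain_46 and strain_25 is the node subtending ((strain_69,((strain_83,strain_6),strain_46)),strain_25).
That clade contains 5 terminal taxa: strain_25, strain_46, strain_6, strain_69, strain_83.

5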